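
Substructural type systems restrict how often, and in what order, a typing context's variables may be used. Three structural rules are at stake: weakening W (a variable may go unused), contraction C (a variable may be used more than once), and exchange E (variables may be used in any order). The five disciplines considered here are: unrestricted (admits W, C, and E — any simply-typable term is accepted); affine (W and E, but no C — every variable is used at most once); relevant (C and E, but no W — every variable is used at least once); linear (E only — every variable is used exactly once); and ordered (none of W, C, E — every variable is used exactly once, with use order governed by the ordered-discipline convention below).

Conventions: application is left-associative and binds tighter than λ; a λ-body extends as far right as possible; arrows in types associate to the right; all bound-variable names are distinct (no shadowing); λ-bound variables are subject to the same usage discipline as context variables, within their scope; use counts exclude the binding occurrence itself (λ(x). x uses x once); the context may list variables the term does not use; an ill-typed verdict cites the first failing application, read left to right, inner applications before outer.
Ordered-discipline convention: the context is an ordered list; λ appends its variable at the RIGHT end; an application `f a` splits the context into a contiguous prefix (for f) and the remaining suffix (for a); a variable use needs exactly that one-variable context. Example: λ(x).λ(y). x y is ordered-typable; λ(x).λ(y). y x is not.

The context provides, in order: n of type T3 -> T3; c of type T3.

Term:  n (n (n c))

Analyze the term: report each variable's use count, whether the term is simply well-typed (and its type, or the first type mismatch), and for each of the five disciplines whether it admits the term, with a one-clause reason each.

use counts: n ×3; c ×1
uses in reading order: n, n, n, c
typing: ✓ — T3
ordered: ✗, uses contraction: n ×3
linear: ✗, uses contraction: n ×3
affine: ✗, uses contraction: n ×3
relevant: ✓, at least one use each (n, c)
unrestricted: ✓, simply typable at T3; W, C, E all held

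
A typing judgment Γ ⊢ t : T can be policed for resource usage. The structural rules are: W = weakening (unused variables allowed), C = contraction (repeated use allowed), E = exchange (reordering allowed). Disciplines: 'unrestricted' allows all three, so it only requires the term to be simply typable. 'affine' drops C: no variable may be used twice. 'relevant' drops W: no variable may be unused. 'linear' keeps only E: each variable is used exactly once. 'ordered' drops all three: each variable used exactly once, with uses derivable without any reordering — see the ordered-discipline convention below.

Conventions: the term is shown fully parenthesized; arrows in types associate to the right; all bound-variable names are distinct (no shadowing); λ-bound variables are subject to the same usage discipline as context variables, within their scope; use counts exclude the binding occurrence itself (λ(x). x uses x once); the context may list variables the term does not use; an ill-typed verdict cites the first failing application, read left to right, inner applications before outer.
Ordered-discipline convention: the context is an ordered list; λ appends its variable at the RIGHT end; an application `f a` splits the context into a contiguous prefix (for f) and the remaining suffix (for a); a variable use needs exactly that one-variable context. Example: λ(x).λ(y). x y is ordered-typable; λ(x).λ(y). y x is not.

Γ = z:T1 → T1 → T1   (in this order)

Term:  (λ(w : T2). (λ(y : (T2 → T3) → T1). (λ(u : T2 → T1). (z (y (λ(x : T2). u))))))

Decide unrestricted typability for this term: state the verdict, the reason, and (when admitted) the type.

no — fails simple typing
counts: z: 1×, w [bound]: 0×, y [bound]: 1×, u [bound]: 1×, x [bound]: 0×
use order (left to right): z, y, u
typing: ill-typed: an application expects T2 → T3 but receives T2 → T2 → T1
across the five disciplines: ordered ✗; linear ✗; affine ✗; relevant ✗; unrestricted ✗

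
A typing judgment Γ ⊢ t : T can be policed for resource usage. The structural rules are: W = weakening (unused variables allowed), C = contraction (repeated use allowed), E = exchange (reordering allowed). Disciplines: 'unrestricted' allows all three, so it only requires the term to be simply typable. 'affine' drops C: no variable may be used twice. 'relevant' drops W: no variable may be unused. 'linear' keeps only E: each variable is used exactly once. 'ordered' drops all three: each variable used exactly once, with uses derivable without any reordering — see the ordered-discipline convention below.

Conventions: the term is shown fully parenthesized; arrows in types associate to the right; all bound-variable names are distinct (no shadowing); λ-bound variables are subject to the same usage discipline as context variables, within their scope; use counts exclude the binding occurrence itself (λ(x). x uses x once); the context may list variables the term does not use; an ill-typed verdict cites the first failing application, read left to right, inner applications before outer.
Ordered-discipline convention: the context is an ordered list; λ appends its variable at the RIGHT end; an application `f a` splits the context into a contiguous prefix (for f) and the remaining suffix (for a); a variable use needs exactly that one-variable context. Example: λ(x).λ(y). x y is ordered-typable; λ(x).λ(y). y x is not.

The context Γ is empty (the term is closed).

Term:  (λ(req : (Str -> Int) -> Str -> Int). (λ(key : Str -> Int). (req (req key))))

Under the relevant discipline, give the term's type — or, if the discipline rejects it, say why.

term : ((Str -> Int) -> Str -> Int) -> (Str -> Int) -> Str -> Int
usage: req (λ-bound) ×2; key (λ-bound) ×1
left-to-right use order: req, req, key
typing: ✓ — ((Str -> Int) -> Str -> Int) -> (Str -> Int) -> Str -> Int
summary: ordered ✗ · linear ✗ · affine ✗ · relevant ✓ · unrestricted ✓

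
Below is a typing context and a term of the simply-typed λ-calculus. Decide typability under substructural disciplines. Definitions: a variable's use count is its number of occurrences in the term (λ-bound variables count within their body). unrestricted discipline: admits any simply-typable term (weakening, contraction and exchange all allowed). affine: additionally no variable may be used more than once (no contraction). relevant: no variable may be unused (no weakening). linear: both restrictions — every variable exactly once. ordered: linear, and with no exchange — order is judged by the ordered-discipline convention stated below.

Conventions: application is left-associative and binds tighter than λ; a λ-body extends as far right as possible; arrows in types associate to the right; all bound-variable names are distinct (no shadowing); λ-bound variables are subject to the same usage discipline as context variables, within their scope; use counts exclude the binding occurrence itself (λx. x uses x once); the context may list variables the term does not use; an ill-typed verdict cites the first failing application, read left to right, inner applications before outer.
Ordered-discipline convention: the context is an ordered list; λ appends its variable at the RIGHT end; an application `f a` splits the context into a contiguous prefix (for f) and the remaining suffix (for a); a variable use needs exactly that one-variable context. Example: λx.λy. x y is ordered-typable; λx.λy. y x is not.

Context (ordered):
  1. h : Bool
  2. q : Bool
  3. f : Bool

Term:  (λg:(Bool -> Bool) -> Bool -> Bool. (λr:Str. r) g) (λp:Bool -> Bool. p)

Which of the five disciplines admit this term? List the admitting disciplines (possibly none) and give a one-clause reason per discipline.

accepted by: none
counts: h: 0, q: 0, f: 0, g (bound): 1, r (bound): 1, p (bound): 1
use order (left to right): r, g, p
typing: ill-typed: a function awaiting Str gets (Bool -> Bool) -> Bool -> Bool
ordered: ✗, a type mismatch blocks all five
linear: ✗, the type mismatch rejects it
affine: ✗, not simply typable
relevant: ✗, fails simple typing
unrestricted: ✗, a type mismatch blocks all five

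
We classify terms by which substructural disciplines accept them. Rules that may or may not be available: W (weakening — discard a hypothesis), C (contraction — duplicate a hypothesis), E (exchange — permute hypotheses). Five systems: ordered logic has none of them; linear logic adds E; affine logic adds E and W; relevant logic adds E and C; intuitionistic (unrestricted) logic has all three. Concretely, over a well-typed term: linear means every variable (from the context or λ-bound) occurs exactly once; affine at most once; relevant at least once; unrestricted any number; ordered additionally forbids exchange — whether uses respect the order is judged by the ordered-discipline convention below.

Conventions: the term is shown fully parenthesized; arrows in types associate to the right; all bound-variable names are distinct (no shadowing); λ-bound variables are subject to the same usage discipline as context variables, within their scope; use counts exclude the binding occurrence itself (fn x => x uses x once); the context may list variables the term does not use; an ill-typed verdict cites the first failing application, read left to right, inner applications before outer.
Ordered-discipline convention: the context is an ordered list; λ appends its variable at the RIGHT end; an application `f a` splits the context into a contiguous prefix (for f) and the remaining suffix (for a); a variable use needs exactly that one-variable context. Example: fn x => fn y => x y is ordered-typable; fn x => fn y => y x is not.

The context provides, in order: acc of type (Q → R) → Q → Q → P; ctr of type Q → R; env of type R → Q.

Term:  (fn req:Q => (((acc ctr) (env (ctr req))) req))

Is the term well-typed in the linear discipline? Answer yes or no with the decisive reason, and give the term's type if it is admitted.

no — uses contraction: ctr ×2, req ×2
usage: acc: 1×; ctr: 2×; env: 1×; req (bound): 2×
left-to-right use order: acc, ctr, env, ctr, req, req
typing: well-typed — term : Q → P
per-discipline verdicts: ordered ✗, linear ✗, affine ✗, relevant ✓, unrestricted ✓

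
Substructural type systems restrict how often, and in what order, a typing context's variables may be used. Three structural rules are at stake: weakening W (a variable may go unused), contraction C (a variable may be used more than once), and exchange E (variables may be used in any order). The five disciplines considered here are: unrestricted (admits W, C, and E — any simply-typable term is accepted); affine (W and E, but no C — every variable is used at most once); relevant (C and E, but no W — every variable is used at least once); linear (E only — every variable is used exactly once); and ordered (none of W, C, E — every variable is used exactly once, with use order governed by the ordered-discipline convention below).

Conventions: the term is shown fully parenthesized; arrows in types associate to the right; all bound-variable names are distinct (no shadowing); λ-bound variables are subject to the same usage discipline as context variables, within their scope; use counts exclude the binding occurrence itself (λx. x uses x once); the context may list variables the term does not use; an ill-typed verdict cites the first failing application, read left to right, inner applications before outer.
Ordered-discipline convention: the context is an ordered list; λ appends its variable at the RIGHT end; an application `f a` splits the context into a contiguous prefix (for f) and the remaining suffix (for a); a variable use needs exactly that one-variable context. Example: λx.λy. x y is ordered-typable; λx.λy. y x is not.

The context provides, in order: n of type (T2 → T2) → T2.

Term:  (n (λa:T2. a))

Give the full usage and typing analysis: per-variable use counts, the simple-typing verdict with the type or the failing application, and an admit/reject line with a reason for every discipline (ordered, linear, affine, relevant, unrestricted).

counts: n=1, a [bound]=1
use order (left to right): n, a
typing: ✓ — T2
ordered: ✓, one use each (n, a); ordered split holds
linear: ✓, n, a: one use apiece
affine: ✓, no duplicate uses among n, a
relevant: ✓, at least one use each (n, a)
unrestricted: ✓, well-typed at T2; no restrictions here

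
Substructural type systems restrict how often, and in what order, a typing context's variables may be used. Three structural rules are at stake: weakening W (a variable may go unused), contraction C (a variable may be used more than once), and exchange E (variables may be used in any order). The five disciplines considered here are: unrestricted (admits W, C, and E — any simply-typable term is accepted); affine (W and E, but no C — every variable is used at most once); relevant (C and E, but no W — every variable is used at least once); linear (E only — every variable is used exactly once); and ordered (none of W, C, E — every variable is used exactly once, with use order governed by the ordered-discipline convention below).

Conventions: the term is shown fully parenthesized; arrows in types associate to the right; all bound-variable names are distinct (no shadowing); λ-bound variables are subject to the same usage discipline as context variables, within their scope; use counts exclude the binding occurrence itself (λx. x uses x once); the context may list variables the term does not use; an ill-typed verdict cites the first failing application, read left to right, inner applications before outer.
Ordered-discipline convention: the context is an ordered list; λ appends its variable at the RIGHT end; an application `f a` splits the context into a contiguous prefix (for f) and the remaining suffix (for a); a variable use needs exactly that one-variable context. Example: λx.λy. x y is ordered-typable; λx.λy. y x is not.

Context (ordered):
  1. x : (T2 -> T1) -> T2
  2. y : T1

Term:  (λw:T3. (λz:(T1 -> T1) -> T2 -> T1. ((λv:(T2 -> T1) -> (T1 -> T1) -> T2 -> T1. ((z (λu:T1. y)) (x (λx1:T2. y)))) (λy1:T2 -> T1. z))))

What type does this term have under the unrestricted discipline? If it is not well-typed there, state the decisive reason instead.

term : T3 -> ((T1 -> T1) -> T2 -> T1) -> T1
variable uses: x: 1×, y: 2×, w (bound): 0×, z (bound): 2×, v (bound): 0×, u (bound): 0×, x1 (bound): 0×, y1 (bound): 0×
order of uses: z, y, x, y, z
typing: the term checks, with type T3 -> ((T1 -> T1) -> T2 -> T1) -> T1
summary: ordered ✗; linear ✗; affine ✗; relevant ✗; unrestricted ✓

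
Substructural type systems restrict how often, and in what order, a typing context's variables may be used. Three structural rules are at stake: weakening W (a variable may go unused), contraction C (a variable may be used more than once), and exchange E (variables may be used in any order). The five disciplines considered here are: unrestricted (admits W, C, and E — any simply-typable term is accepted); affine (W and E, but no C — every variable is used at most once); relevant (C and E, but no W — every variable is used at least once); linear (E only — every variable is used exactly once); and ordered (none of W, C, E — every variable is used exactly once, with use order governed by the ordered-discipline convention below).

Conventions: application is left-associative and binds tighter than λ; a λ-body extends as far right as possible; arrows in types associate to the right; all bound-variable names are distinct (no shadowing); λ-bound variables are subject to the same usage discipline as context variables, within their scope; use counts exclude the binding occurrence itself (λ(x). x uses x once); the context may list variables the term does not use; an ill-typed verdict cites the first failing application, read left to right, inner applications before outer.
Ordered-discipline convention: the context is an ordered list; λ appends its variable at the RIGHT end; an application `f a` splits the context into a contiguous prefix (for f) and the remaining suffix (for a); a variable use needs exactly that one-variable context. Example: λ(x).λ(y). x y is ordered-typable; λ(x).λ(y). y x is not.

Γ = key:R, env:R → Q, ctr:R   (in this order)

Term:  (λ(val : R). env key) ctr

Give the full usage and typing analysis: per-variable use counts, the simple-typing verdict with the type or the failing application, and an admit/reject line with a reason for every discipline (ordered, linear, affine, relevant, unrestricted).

usage: key=1; env=1; ctr=1; val (λ-bound)=0
use order (left to right): env, key, ctr
typing: well-typed — term : Q
ordered ✗ (needs weakening: val unused)
linear ✗ (needs weakening: val unused)
affine ✓ (no duplicate uses among key, env, ctr, val)
relevant ✗ (needs weakening: val unused)
unrestricted ✓ (well-typed at Q; no restrictions here)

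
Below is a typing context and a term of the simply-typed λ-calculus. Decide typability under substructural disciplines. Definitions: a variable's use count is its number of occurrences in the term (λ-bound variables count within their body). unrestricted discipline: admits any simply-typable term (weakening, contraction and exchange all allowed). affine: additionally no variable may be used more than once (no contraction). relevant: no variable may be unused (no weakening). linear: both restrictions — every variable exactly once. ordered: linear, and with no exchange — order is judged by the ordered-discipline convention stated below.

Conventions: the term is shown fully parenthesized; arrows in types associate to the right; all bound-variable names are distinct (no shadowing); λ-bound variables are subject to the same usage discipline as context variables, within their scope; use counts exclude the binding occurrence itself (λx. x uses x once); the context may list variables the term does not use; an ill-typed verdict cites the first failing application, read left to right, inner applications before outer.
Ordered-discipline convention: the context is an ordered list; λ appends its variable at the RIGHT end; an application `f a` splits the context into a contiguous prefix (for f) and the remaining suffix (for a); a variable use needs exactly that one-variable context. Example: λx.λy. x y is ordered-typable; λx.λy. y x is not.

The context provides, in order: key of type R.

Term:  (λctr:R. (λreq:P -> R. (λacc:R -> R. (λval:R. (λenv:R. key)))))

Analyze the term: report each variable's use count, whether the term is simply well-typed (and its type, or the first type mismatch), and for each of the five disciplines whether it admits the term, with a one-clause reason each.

usage: key: 1, ctr (bound): 0, req (bound): 0, acc (bound): 0, val (bound): 0, env (bound): 0
use order (left to right): key
typing: ✓ — R -> (P -> R) -> (R -> R) -> R -> R -> R
ordered: ✗, ctr, req, acc, val, env left unused
linear: ✗, ctr, req, acc, val, env left unused
affine: ✓, key, ctr, req, acc, val, env: no repeats, contraction unneeded
relevant: ✗, ctr, req, acc, val, env left unused
unrestricted: ✓, type-checks (R -> (P -> R) -> (R -> R) -> R -> R -> R) and nothing is barred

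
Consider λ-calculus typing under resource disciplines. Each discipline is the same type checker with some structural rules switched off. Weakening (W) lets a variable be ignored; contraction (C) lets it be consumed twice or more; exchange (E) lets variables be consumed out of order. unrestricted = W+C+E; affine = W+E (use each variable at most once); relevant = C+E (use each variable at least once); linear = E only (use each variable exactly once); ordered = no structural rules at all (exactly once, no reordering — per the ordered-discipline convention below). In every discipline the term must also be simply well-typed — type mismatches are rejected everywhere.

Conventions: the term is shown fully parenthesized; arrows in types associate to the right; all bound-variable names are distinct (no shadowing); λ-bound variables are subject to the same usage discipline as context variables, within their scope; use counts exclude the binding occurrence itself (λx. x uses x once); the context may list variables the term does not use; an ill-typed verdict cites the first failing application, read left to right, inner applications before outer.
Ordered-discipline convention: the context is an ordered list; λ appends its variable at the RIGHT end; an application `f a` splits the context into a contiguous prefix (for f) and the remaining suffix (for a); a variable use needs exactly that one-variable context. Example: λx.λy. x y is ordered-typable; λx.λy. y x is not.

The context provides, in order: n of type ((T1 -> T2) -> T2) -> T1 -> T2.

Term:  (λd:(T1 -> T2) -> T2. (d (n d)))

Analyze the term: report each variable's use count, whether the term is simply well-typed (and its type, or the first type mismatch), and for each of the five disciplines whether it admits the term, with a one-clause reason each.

usage: n ×1, d (bound) ×2
left-to-right use order: d, n, d
typing: well-typed at ((T1 -> T2) -> T2) -> T2
ordered: ✗ — uses contraction: d ×2
linear: ✗ — uses contraction: d ×2
affine: ✗ — uses contraction: d ×2
relevant: ✓ — none of n, d goes unused
unrestricted: ✓ — simply typable at ((T1 -> T2) -> T2) -> T2; W, C, E all held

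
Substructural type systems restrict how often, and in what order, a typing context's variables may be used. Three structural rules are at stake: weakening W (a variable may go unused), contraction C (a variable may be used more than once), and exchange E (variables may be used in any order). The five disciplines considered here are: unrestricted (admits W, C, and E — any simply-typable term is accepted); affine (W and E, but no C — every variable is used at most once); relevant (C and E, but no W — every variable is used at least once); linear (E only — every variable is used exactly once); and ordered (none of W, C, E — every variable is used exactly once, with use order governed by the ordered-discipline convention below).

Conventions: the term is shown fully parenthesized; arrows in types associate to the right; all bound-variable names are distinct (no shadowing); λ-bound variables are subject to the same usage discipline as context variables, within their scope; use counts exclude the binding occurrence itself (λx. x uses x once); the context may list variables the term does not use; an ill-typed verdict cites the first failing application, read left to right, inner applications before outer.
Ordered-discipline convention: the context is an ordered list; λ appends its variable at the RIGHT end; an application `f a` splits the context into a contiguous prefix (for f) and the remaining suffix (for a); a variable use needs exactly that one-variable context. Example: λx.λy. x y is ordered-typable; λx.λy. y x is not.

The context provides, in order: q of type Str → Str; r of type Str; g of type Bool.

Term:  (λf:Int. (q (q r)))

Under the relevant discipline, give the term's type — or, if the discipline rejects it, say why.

not well-typed under relevant — needs weakening: g, f unused
variable uses: q: 2, r: 1, g: 0, f (bound): 0
order of uses: q, q, r
typing: the term checks, with type Int → Str
across the five disciplines: ordered ✗, linear ✗, affine ✗, relevant ✗, unrestricted ✓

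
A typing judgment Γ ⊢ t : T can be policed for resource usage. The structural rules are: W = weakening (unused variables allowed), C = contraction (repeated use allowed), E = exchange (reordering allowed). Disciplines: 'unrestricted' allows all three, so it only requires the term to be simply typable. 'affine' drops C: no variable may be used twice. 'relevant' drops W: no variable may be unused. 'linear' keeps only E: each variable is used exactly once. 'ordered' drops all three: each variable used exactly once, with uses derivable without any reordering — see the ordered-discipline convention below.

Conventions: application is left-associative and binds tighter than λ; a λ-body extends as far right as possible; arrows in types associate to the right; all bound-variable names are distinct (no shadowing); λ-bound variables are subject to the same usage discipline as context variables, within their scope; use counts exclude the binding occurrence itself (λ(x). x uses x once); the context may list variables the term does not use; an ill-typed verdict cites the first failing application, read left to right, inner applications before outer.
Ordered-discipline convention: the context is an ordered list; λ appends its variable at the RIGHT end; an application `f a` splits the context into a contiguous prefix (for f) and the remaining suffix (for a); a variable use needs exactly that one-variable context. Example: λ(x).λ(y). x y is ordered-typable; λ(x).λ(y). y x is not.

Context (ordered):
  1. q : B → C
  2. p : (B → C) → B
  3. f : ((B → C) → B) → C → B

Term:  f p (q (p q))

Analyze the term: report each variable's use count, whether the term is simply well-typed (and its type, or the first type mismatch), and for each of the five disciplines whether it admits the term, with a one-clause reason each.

counts: q=2; p=2; f=1
left-to-right use order: f, p, q, p, q
typing: well-typed at B
ordered: ✗ — uses contraction: q ×2, p ×2
linear: ✗ — uses contraction: q ×2, p ×2
affine: ✗ — uses contraction: q ×2, p ×2
relevant: ✓ — at least one use each (q, p, f)
unrestricted: ✓ — type-checks (B) and nothing is barred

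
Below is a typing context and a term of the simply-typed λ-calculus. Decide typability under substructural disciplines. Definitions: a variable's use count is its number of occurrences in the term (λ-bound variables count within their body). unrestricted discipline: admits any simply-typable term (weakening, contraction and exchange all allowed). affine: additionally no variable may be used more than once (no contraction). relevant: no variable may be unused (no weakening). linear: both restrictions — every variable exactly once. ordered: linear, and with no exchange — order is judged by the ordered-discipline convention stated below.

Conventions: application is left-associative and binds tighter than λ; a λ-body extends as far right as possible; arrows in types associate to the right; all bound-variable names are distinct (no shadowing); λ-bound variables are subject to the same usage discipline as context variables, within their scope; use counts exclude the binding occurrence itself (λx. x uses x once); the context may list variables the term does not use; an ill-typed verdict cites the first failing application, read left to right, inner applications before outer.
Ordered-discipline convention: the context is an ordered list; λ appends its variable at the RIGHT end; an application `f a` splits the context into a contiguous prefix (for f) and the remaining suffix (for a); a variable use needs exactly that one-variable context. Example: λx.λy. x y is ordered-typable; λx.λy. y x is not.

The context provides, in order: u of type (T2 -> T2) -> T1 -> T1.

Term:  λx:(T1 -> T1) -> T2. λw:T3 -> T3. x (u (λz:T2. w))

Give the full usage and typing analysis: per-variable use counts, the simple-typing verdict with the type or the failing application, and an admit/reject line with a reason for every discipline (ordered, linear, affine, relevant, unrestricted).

counts: u ×1, x [bound] ×1, w [bound] ×1, z [bound] ×0
uses in reading order: x, u, w
typing: ill-typed: an application expects T2 -> T2 but receives T2 -> T3 -> T3
ordered: ✗, the type mismatch rejects it
linear: ✗, not simply typable
affine: ✗, fails simple typing
relevant: ✗, a type mismatch blocks all five
unrestricted: ✗, the type mismatch rejects it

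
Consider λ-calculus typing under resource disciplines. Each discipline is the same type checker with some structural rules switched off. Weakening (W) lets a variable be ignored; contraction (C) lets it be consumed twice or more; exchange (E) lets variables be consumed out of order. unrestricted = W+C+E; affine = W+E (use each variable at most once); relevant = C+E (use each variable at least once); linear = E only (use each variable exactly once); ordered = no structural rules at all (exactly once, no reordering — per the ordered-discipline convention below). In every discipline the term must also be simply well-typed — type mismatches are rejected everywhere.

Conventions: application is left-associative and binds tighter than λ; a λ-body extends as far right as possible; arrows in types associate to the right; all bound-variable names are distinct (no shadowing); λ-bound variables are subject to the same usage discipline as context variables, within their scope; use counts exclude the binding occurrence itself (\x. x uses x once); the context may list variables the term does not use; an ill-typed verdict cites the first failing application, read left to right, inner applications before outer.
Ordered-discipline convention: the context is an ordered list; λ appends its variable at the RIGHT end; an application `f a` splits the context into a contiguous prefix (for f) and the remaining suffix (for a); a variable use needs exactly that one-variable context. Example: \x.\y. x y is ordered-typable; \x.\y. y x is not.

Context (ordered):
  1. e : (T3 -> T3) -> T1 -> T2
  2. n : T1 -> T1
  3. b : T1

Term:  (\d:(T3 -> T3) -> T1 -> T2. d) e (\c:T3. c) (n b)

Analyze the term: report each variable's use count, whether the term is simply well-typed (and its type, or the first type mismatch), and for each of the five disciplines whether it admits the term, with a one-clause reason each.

counts: e: 1; n: 1; b: 1; d (λ-bound): 1; c (λ-bound): 1
uses in reading order: d, e, c, n, b
typing: well-typed at T2
ordered: ✓, e, n, b, d, c: once each, no exchange needed
linear: ✓, single use per variable (e, n, b, d, c)
affine: ✓, at most one use each (e, n, b, d, c)
relevant: ✓, e, n, b, d, c: all used, weakening unneeded
unrestricted: ✓, typability at T2 is all that's needed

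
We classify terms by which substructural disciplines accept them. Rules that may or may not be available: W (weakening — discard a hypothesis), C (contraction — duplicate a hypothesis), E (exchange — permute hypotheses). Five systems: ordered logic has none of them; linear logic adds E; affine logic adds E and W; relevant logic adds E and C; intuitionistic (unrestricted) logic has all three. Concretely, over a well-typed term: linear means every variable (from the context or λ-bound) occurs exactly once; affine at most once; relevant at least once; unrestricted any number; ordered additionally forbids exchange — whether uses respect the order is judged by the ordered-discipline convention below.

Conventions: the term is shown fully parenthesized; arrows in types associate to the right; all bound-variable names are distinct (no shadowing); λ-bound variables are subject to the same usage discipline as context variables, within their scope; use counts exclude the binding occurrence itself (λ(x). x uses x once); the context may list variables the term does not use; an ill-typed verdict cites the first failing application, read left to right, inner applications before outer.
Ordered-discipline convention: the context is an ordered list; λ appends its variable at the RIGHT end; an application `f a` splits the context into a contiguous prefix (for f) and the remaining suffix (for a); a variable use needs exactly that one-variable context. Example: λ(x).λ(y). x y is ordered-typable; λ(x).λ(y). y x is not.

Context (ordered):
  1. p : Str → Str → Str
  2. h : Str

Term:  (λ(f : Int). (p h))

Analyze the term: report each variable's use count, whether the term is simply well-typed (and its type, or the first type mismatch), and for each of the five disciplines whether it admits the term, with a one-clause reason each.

variable uses: p ×1; h ×1; f [bound] ×0
order of uses: p, h
typing: ✓ — Int → Str → Str
ordered: ✗ — f never used (weakening)
linear: ✗ — f never used (weakening)
affine: ✓ — no duplicate uses among p, h, f
relevant: ✗ — f never used (weakening)
unrestricted: ✓ — type-checks (Int → Str → Str) and nothing is barred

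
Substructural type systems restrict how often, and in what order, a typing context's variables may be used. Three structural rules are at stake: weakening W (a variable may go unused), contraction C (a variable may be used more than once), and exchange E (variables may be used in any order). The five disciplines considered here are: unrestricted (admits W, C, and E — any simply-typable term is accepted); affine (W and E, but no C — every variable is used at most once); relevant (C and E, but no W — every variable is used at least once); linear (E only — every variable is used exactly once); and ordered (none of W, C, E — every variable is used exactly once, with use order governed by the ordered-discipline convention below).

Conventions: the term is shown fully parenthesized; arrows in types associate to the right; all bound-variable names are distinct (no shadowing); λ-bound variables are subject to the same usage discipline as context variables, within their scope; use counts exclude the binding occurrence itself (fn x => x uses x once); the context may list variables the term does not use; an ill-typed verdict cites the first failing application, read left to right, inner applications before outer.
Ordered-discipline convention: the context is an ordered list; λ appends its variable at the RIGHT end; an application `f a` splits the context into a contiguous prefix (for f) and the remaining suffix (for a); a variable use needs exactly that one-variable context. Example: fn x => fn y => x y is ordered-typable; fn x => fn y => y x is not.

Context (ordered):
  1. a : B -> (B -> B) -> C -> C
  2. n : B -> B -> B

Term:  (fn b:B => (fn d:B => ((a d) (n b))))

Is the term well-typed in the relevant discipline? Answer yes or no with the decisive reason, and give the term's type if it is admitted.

yes — a, n, b, d: all used, weakening unneeded; term : B -> B -> C -> C
counts: a: 1, n: 1, b [bound]: 1, d [bound]: 1
use order (left to right): a, d, n, b
typing: well-typed at B -> B -> C -> C
all disciplines: ordered ✗; linear ✓; affine ✓; relevant ✓; unrestricted ✓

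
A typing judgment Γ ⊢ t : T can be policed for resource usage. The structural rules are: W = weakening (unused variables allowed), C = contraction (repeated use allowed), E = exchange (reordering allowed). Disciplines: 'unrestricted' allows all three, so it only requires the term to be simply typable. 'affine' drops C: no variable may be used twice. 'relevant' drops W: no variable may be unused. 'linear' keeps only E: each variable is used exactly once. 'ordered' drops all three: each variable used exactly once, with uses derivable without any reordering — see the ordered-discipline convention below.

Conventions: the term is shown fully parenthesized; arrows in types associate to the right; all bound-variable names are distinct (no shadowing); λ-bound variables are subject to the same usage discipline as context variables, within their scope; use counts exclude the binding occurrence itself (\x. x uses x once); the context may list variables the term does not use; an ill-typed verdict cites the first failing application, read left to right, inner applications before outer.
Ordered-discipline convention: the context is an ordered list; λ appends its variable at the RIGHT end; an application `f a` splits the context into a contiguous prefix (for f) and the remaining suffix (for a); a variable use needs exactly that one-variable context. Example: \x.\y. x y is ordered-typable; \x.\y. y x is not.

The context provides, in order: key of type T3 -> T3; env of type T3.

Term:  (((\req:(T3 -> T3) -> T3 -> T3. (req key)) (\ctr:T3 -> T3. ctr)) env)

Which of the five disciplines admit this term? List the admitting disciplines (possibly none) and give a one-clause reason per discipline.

admitted by: linear, affine, relevant, unrestricted
usage: key: 1×; env: 1×; req [bound]: 1×; ctr [bound]: 1×
left-to-right use order: req, key, ctr, env
typing: well-typed — term : T3
ordered: ✗ — needs exchange: uses follow req, key, ctr, env
linear: ✓ — single use per variable (key, env, req, ctr)
affine: ✓ — key, env, req, ctr: no repeats, contraction unneeded
relevant: ✓ — every one of key, env, req, ctr appears
unrestricted: ✓ — type-checks (T3) and nothing is barred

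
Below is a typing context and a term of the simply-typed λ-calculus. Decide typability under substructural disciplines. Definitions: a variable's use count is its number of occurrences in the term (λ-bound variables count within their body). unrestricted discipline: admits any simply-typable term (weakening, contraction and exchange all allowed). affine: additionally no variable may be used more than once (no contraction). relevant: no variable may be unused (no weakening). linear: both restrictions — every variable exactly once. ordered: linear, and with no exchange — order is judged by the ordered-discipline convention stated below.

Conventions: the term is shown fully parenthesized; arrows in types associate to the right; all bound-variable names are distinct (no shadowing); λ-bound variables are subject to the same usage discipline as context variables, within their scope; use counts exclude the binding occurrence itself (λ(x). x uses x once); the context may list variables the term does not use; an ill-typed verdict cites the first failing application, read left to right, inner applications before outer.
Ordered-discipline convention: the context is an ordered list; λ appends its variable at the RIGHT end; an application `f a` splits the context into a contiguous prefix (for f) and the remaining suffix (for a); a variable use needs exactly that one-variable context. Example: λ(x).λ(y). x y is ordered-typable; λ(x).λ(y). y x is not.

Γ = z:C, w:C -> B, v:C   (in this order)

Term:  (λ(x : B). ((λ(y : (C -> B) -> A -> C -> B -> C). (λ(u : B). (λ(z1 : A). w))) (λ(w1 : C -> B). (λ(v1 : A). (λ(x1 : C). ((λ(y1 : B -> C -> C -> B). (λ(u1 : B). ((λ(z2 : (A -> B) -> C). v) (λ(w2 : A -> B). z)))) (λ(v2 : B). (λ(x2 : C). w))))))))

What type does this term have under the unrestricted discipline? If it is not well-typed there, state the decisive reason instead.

term : B -> B -> A -> C -> B
use counts: z=1, w=2, v=1, x [bound]=0, y [bound]=0, u [bound]=0, z1 [bound]=0, w1 [bound]=0, v1 [bound]=0, x1 [bound]=0, y1 [bound]=0, u1 [bound]=0, z2 [bound]=0, w2 [bound]=0, v2 [bound]=0, x2 [bound]=0
uses in reading order: w, v, z, w
typing: well-typed at B -> B -> A -> C -> B
summary: ordered ✗ · linear ✗ · affine ✗ · relevant ✗ · unrestricted ✓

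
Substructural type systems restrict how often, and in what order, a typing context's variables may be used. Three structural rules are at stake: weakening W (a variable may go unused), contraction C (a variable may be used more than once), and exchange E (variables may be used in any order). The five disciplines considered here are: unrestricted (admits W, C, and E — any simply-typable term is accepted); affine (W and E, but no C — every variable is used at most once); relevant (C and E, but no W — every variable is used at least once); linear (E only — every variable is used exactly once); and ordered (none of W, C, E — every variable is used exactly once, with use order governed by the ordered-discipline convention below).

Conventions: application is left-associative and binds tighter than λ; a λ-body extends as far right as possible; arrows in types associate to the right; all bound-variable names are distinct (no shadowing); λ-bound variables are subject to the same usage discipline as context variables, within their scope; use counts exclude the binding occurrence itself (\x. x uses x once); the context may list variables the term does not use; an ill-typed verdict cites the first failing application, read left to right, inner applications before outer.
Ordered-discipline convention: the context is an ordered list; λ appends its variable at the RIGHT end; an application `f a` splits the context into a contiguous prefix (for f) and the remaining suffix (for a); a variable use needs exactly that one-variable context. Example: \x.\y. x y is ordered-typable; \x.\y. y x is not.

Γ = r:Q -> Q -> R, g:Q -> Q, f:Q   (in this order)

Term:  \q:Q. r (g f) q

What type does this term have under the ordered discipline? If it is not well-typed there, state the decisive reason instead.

term : Q -> R
use counts: r: 1; g: 1; f: 1; q [bound]: 1
use order (left to right): r, g, f, q
typing: the term checks, with type Q -> R
per-discipline verdicts: ordered ✓; linear ✓; affine ✓; relevant ✓; unrestricted ✓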